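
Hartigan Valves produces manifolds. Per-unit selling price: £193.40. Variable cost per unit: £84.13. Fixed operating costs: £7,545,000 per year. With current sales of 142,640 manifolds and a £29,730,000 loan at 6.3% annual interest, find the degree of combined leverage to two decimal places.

At 142,640 units, contribution = 142,640 × £109.27 = £15,586,272.80.
Subtracting fixed costs: EBIT = £15,586,272.80 − £7,545,000 = £8,041,272.80. Interest = £1,872,990.00.
DOL = £15,586,272.80 ÷ £8,041,272.80 = 1.9383; DFL = £8,041,272.80 ÷ £6,168,282.80 = 1.3036.
DCL = DOL × DFL = 1.9383 × 1.3036 = 2.5268.

2.53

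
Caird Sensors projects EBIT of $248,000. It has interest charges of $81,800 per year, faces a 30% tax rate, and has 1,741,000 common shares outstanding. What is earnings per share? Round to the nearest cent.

$0.07

Interest = $81,800.00, so EBT = $248,000 − $81,800.00 = $166,200.00.
Net income = $166,200.00 × (1 − 0.30) = $116,340.00.
Per share: $116,340.00 / 1,741,000 shares = $0.07.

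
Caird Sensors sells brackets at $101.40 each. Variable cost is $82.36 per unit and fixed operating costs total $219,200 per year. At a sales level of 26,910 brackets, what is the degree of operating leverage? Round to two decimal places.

1.75

Total contribution margin = 26,910 × $19.04 = $512,366.40.
Operating income = contribution − fixed costs = $512,366.40 − $219,200 = $293,166.40.
DOL = contribution ÷ EBIT = $512,366.40 ÷ $293,166.40 = 1.7477.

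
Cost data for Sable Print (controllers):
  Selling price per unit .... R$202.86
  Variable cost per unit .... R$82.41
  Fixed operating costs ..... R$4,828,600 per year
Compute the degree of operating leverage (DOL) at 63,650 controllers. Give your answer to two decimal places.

2.70

Contribution at this volume is 63,650 × R$120.45 = R$7,666,642.50.
Subtracting fixed costs: EBIT = R$7,666,642.50 − R$4,828,600 = R$2,838,042.50.
Degree of operating leverage = R$7,666,642.50 / R$2,838,042.50 = 2.7014.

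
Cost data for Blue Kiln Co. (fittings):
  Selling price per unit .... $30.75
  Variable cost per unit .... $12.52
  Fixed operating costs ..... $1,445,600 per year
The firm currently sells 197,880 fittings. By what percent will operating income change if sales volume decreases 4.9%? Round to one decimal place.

-8.2%

Total contribution margin = 197,880 × $18.23 = $3,607,352.40.
EBIT = $3,607,352.40 − $1,445,600 = $2,161,752.40.
DOL = contribution ÷ EBIT = $3,607,352.40 ÷ $2,161,752.40 = 1.6687.
%ΔEBIT = DOL × %ΔSales = 1.6687 × -4.9% = -8.2%.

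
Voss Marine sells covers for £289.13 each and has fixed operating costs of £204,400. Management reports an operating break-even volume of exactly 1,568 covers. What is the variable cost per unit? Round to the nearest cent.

£158.77

At break-even, FC = Q × (P − VC), so P − VC = £204,400 ÷ 1,568 = £130.3571.
Hence VC = price − CM = £289.13 − £130.3571 = £158.77.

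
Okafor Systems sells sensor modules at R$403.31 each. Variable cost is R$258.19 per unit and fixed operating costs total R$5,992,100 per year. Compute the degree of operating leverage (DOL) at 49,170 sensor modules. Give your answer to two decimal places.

Total contribution margin = 49,170 × R$145.12 = R$7,135,550.40.
Operating income = contribution − fixed costs = R$7,135,550.40 − R$5,992,100 = R$1,143,450.40.
So DOL = total CM / EBIT = R$7,135,550.40 / R$1,143,450.40 = 6.2404.

6.24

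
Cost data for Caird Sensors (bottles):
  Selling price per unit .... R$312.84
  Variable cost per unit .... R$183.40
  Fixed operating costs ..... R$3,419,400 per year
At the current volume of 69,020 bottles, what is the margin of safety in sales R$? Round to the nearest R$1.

R$13,327,962

Each unit contributes R$312.84 − R$183.40 = R$129.44. Break-even units = R$3,419,400 ÷ R$129.44 = 26,416.87; break-even revenue = 26,416.87 × R$312.84 = R$8,264,254.45.
Current sales = 69,020 × R$312.84 = R$21,592,216.80.
Margin of safety = R$21,592,216.80 − R$8,264,254.45 = R$13,327,962.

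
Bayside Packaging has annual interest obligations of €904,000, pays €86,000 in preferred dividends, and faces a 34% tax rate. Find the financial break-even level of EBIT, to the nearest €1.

Grossing the preferred dividend up to pre-tax terms: €86,000 / (1 − 0.34) = €130,303.03.
EPS = 0 when EBIT covers interest plus the pre-tax preferred burden: €904,000 + €130,303.03 = €1,034,303.03.

€1,034,303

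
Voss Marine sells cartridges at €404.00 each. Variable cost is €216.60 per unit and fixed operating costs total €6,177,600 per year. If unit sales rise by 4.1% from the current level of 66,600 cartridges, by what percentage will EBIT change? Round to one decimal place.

+8.1%

Contribution at this volume is 66,600 × €187.40 = €12,480,840.00.
EBIT = €12,480,840.00 − €6,177,600 = €6,303,240.00.
DOL = contribution ÷ EBIT = €12,480,840.00 ÷ €6,303,240.00 = 1.9801.
%ΔEBIT = DOL × %ΔSales = 1.9801 × +4.1% = +8.1%.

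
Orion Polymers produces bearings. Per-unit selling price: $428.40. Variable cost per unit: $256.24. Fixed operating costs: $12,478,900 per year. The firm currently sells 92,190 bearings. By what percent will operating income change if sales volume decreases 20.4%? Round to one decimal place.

Total contribution margin = 92,190 × $172.16 = $15,871,430.40.
EBIT = $15,871,430.40 − $12,478,900 = $3,392,530.40.
DOL = contribution ÷ EBIT = $15,871,430.40 ÷ $3,392,530.40 = 4.6783.
%ΔEBIT = DOL × %ΔSales = 4.6783 × -20.4% = -95.4%.

-95.4%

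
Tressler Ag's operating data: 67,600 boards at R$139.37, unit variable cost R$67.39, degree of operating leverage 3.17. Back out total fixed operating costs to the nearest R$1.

At 67,600 units, contribution = 67,600 × R$71.98 = R$4,865,848.00.
DOL = contribution / EBIT, so EBIT = R$4,865,848.00 / 3.17 = R$1,534,967.82.
Fixed costs = CM − EBIT = R$4,865,848.00 − R$1,534,967.82 = R$3,330,880.

R$3,330,880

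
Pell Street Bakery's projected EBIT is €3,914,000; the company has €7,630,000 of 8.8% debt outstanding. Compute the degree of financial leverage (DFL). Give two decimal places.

Interest = €671,440.00.
Degree of financial leverage = EBIT / (EBIT − interest) = €3,914,000 / €3,242,560.00 = 1.2071.

1.21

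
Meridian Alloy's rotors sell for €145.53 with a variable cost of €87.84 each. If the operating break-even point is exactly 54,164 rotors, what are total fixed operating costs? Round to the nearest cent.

Contribution margin per unit = €145.53 − €87.84 = €57.69.
Since BE = FC / CM, FC = 54,164 × €57.69 = €3,124,721.16.

€3,124,721.16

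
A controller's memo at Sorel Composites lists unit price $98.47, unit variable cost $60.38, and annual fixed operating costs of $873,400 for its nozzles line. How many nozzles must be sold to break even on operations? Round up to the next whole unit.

22,930 nozzles

Each unit contributes $98.47 − $60.38 = $38.09.
Units to break even: $873,400 ÷ $38.09 = 22,929.90, rounded up to 22,930.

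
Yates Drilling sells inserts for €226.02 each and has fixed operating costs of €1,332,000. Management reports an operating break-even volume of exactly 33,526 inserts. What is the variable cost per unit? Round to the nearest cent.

€186.29

Contribution per unit must be FC / Q = €1,332,000 / 33,526 = €39.7304.
Hence VC = price − CM = €226.02 − €39.7304 = €186.29.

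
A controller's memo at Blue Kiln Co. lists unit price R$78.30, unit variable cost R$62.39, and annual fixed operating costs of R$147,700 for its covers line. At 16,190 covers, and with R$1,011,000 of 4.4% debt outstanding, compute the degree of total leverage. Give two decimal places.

Total contribution margin = 16,190 × R$15.91 = R$257,582.90.
Subtracting fixed costs: EBIT = R$257,582.90 − R$147,700 = R$109,882.90. Interest = R$44,484.00.
DOL = R$257,582.90 ÷ R$109,882.90 = 2.3442; DFL = R$109,882.90 ÷ R$65,398.90 = 1.6802.
Combined leverage = 2.3442 × 1.6802 = 3.9387.

3.94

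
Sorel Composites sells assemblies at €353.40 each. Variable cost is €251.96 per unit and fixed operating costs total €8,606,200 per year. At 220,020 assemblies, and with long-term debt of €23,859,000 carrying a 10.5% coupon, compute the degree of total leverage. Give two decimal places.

Contribution at this volume is 220,020 × €101.44 = €22,318,828.80.
Operating income = contribution − fixed costs = €22,318,828.80 − €8,606,200 = €13,712,628.80. Interest = €2,505,195.00.
DOL = €22,318,828.80 ÷ €13,712,628.80 = 1.6276; DFL = €13,712,628.80 ÷ €11,207,433.80 = 1.2235.
DCL = DOL × DFL = 1.6276 × 1.2235 = 1.9914.

1.99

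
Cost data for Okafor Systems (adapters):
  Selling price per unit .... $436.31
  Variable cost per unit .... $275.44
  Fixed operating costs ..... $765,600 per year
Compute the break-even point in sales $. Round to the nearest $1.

$2,076,453

CM per unit = $436.31 − $275.44 = $160.87; CM ratio = $160.87 / $436.31 = 0.3687.
Break-even sales = FC ÷ CM ratio = $765,600 × $436.31 / $160.87 = $2,076,453.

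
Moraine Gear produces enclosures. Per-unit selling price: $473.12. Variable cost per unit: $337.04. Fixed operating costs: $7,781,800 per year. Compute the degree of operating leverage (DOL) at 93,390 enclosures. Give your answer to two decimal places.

At 93,390 units, contribution = 93,390 × $136.08 = $12,708,511.20.
EBIT = $12,708,511.20 − $7,781,800 = $4,926,711.20.
So DOL = total CM / EBIT = $12,708,511.20 / $4,926,711.20 = 2.5795.

2.58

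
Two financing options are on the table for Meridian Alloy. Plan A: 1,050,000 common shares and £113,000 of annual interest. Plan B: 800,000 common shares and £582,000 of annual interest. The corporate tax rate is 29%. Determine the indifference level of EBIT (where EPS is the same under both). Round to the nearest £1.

At indifference, (EBIT − 113,000)(1 − t)/1,050,000 = (EBIT − 582,000)(1 − t)/800,000.
Cancelling (1 − t) and cross-multiplying: 800,000·(EBIT − 113,000) = 1,050,000·(EBIT − 582,000).
Solving, EBIT = (582,000·1,050,000 − 113,000·800,000) / (1,050,000 − 800,000) = 520,700,000,000 / 250,000 = 2,082,800.00.

£2,082,800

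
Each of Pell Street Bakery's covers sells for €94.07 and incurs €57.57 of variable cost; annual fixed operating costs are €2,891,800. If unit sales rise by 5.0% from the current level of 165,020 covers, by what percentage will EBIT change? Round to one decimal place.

+9.6%

At 165,020 units, contribution = 165,020 × €36.50 = €6,023,230.00.
EBIT = €6,023,230.00 − €2,891,800 = €3,131,430.00.
So DOL = total CM / EBIT = €6,023,230.00 / €3,131,430.00 = 1.9235.
So EBIT moves 1.9235 × (+5.0%) = +9.6%.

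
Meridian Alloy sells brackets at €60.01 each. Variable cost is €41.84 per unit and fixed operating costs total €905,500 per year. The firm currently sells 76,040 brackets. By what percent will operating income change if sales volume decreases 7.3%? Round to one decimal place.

Total contribution margin = 76,040 × €18.17 = €1,381,646.80.
Operating income = contribution − fixed costs = €1,381,646.80 − €905,500 = €476,146.80.
Degree of operating leverage = €1,381,646.80 / €476,146.80 = 2.9017.
So EBIT moves 2.9017 × (-7.3%) = -21.2%.

-21.2%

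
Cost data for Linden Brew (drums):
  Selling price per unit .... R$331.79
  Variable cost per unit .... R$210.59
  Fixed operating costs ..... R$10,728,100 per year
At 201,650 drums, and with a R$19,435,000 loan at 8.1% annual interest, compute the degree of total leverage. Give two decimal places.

2.01

Total contribution margin = 201,650 × R$121.20 = R$24,439,980.00.
Subtracting fixed costs: EBIT = R$24,439,980.00 − R$10,728,100 = R$13,711,880.00. Interest = R$1,574,235.00.
DOL = R$24,439,980.00 ÷ R$13,711,880.00 = 1.7824; DFL = R$13,711,880.00 ÷ R$12,137,645.00 = 1.1297.
DCL = DOL × DFL = 1.7824 × 1.1297 = 2.0136.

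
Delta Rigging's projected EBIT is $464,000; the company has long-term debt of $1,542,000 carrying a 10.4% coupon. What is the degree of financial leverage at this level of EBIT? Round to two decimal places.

Interest = $160,368.00.
DFL = EBIT ÷ (EBIT − I) = $464,000 ÷ ($464,000 − $160,368.00) = $464,000 ÷ $303,632.00 = 1.5282.

1.53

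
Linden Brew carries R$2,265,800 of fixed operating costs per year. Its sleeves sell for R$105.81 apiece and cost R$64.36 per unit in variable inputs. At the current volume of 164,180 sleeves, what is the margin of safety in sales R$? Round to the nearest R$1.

Contribution margin per unit = R$105.81 − R$64.36 = R$41.45. Break-even units = R$2,265,800 ÷ R$41.45 = 54,663.45; break-even revenue = 54,663.45 × R$105.81 = R$5,783,939.64.
Actual sales revenue = 164,180 × R$105.81 = R$17,371,885.80.
Margin of safety = R$17,371,885.80 − R$5,783,939.64 = R$11,587,946.

R$11,587,946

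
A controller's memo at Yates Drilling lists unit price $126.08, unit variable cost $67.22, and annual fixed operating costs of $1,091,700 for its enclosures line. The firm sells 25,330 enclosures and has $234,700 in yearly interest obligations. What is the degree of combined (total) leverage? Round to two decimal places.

At 25,330 units, contribution = 25,330 × $58.86 = $1,490,923.80.
EBIT = $1,490,923.80 − $1,091,700 = $399,223.80. Interest = $234,700.00.
DOL = $1,490,923.80 ÷ $399,223.80 = 3.7346; DFL = $399,223.80 ÷ $164,523.80 = 2.4265.
DCL = DOL × DFL = 3.7346 × 2.4265 = 9.0620.

9.06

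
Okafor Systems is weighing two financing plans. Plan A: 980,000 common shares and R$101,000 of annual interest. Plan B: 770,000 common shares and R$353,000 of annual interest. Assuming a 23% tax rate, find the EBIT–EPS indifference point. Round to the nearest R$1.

R$1,277,000

Set EPS_A = EPS_B: (EBIT − R$101,000)(1 − 0.23) ÷ 980,000 = (EBIT − R$353,000)(1 − 0.23) ÷ 770,000.
Cancelling (1 − t) and cross-multiplying: 770,000·(EBIT − 101,000) = 980,000·(EBIT − 353,000).
EBIT × (980,000 − 770,000) = 353,000 × 980,000 − 101,000 × 770,000 = 268,170,000,000, so EBIT = 268,170,000,000 ÷ 210,000 = 1,277,000.00.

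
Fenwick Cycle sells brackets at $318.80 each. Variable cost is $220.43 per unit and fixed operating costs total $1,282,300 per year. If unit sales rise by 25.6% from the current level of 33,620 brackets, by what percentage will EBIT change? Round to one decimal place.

Total contribution margin = 33,620 × $98.37 = $3,307,199.40.
Subtracting fixed costs: EBIT = $3,307,199.40 − $1,282,300 = $2,024,899.40.
Degree of operating leverage = $3,307,199.40 / $2,024,899.40 = 1.6333.
So EBIT moves 1.6333 × (+25.6%) = +41.8%.

+41.8%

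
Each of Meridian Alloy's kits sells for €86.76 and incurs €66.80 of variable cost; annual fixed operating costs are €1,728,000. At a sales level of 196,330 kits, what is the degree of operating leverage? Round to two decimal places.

At 196,330 units, contribution = 196,330 × €19.96 = €3,918,746.80.
Operating income = contribution − fixed costs = €3,918,746.80 − €1,728,000 = €2,190,746.80.
So DOL = total CM / EBIT = €3,918,746.80 / €2,190,746.80 = 1.7888.

1.79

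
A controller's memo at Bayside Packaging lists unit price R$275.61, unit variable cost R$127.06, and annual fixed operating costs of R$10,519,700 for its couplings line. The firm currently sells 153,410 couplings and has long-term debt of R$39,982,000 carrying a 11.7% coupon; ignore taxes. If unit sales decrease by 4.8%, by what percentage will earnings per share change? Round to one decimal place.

At 153,410 units, contribution = 153,410 × R$148.55 = R$22,789,055.50.
Operating income = contribution − fixed costs = R$22,789,055.50 − R$10,519,700 = R$12,269,355.50.
After interest of R$4,677,894.00, pre-tax earnings = R$7,591,461.50.
Degree of combined leverage = contribution ÷ (EBIT − I) = R$22,789,055.50 ÷ R$7,591,461.50 = 3.0019.
%ΔEPS = DCL × %ΔSales = 3.0019 × -4.8% = -14.4%.

-14.4%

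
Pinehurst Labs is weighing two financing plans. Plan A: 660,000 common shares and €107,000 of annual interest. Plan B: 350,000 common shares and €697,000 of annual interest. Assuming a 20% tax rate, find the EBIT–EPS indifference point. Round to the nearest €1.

€1,363,129

At indifference, (EBIT − 107,000)(1 − t)/660,000 = (EBIT − 697,000)(1 − t)/350,000.
Cancelling (1 − t) and cross-multiplying: 350,000·(EBIT − 107,000) = 660,000·(EBIT − 697,000).
EBIT × (660,000 − 350,000) = 697,000 × 660,000 − 107,000 × 350,000 = 422,570,000,000, so EBIT = 422,570,000,000 ÷ 310,000 = 1,363,129.03.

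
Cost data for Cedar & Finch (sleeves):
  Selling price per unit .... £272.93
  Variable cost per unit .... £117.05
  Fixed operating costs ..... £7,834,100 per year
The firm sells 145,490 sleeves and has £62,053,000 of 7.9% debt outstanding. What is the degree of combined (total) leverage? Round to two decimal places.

2.28

Contribution at this volume is 145,490 × £155.88 = £22,678,981.20.
Subtracting fixed costs: EBIT = £22,678,981.20 − £7,834,100 = £14,844,881.20. Interest = £4,902,187.00, so EBIT − I = £9,942,694.20.
DCL = contribution ÷ (EBIT − I) = £22,678,981.20 ÷ £9,942,694.20 = 2.2810.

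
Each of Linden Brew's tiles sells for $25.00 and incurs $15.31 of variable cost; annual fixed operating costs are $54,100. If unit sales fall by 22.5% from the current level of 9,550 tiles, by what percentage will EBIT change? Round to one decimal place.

At 9,550 units, contribution = 9,550 × $9.69 = $92,539.50.
EBIT = $92,539.50 − $54,100 = $38,439.50.
So DOL = total CM / EBIT = $92,539.50 / $38,439.50 = 2.4074.
Operating income changes by 2.4074 × -22.5% = -54.2%.

-54.2%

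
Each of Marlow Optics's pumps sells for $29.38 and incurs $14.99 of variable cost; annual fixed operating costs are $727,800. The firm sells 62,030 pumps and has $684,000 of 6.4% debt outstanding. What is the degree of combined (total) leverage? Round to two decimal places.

7.37

Contribution at this volume is 62,030 × $14.39 = $892,611.70.
EBIT = $892,611.70 − $727,800 = $164,811.70. Interest = $43,776.00.
DOL = $892,611.70 ÷ $164,811.70 = 5.4159; DFL = $164,811.70 ÷ $121,035.70 = 1.3617.
DCL = DOL × DFL = 5.4159 × 1.3617 = 7.3748.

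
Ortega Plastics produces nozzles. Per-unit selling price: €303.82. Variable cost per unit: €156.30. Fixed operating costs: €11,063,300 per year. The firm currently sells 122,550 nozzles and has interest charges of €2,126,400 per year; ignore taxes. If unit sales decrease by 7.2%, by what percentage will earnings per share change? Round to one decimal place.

-26.6%

Total contribution margin = 122,550 × €147.52 = €18,078,576.00.
EBIT = €18,078,576.00 − €11,063,300 = €7,015,276.00.
Interest = €2,126,400.00, so EBIT − I = €4,888,876.00.
DCL = total CM / (EBIT − I) = €18,078,576.00 / €4,888,876.00 = 3.6979.
%ΔEPS = DCL × %ΔSales = 3.6979 × -7.2% = -26.6%.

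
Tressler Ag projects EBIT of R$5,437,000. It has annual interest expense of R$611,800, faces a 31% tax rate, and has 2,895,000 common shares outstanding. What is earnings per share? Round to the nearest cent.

Pre-tax income = R$5,437,000 − R$611,800.00 = R$4,825,200.00.
Net income = R$4,825,200.00 × (1 − 0.31) = R$3,329,388.00.
EPS = R$3,329,388.00 ÷ 2,895,000 = R$1.15.

R$1.15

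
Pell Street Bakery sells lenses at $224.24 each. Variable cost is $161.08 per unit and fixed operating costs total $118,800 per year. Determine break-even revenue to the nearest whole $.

$421,781

CM per unit = $224.24 − $161.08 = $63.16; CM ratio = $63.16 / $224.24 = 0.2817.
Break-even sales = FC ÷ CM ratio = $118,800 × $224.24 / $63.16 = $421,781.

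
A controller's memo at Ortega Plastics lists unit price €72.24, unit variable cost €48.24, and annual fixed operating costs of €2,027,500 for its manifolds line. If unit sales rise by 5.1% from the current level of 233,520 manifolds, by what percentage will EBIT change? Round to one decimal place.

+8.0%

At 233,520 units, contribution = 233,520 × €24.00 = €5,604,480.00.
Operating income = contribution − fixed costs = €5,604,480.00 − €2,027,500 = €3,576,980.00.
DOL = contribution ÷ EBIT = €5,604,480.00 ÷ €3,576,980.00 = 1.5668.
Operating income changes by 1.5668 × +5.1% = +8.0%.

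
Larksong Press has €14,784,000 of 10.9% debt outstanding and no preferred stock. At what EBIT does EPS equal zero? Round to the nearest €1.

Annual interest = 10.9% × €14,784,000 = €1,611,456.00.
Without preferred stock the financial break-even is simply EBIT = interest = €1,611,456.00.

€1,611,456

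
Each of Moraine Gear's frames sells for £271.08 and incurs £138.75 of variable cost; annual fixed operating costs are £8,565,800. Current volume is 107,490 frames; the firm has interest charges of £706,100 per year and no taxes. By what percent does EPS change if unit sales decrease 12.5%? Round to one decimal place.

At 107,490 units, contribution = 107,490 × £132.33 = £14,224,151.70.
Subtracting fixed costs: EBIT = £14,224,151.70 − £8,565,800 = £5,658,351.70.
After interest of £706,100.00, pre-tax earnings = £4,952,251.70.
DCL = total CM / (EBIT − I) = £14,224,151.70 / £4,952,251.70 = 2.8723.
EPS therefore changes by 2.8723 × (-12.5%) = -35.9%.

-35.9%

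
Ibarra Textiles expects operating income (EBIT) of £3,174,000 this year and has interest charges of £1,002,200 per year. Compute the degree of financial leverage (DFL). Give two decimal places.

1.46

Interest = £1,002,200.00.
Degree of financial leverage = EBIT / (EBIT − interest) = £3,174,000 / £2,171,800.00 = 1.4615.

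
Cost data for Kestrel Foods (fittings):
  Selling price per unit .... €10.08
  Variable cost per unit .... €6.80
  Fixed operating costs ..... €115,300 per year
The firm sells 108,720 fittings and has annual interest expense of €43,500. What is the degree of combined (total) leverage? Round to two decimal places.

1.80

Total contribution margin = 108,720 × €3.28 = €356,601.60.
EBIT = €356,601.60 − €115,300 = €241,301.60. Interest = €43,500.00, so EBIT − I = €197,801.60.
Degree of total leverage = total CM / (EBIT − interest) = €356,601.60 / €197,801.60 = 1.8028.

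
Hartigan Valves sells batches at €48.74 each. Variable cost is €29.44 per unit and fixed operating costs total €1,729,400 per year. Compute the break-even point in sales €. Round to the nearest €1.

CM per unit = €48.74 − €29.44 = €19.30; CM ratio = €19.30 / €48.74 = 0.3960.
Break-even sales = FC ÷ CM ratio = €1,729,400 × €48.74 / €19.30 = €4,367,407.

€4,367,407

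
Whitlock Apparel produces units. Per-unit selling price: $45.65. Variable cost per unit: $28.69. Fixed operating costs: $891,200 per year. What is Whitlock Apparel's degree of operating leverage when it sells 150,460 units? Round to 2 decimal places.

1.54

At 150,460 units, contribution = 150,460 × $16.96 = $2,551,801.60.
EBIT = $2,551,801.60 − $891,200 = $1,660,601.60.
DOL = contribution ÷ EBIT = $2,551,801.60 ÷ $1,660,601.60 = 1.5367.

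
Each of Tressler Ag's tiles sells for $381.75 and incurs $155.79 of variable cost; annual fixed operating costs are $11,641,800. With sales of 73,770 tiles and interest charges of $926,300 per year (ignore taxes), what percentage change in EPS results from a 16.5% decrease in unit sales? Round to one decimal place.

-67.1%

Contribution at this volume is 73,770 × $225.96 = $16,669,069.20.
Operating income = contribution − fixed costs = $16,669,069.20 − $11,641,800 = $5,027,269.20.
After interest of $926,300.00, pre-tax earnings = $4,100,969.20.
Degree of combined leverage = contribution ÷ (EBIT − I) = $16,669,069.20 ÷ $4,100,969.20 = 4.0647.
EPS therefore changes by 4.0647 × (-16.5%) = -67.1%.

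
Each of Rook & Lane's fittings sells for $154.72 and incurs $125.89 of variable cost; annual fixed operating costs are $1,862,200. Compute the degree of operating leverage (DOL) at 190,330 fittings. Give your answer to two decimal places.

1.51

At 190,330 units, contribution = 190,330 × $28.83 = $5,487,213.90.
EBIT = $5,487,213.90 − $1,862,200 = $3,625,013.90.
Degree of operating leverage = $5,487,213.90 / $3,625,013.90 = 1.5137.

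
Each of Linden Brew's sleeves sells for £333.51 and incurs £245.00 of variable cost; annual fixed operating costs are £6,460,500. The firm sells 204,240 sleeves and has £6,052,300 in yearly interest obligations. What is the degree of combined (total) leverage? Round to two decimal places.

Total contribution margin = 204,240 × £88.51 = £18,077,282.40.
Operating income = contribution − fixed costs = £18,077,282.40 − £6,460,500 = £11,616,782.40. Interest = £6,052,300.00, so EBIT − I = £5,564,482.40.
DCL = contribution ÷ (EBIT − I) = £18,077,282.40 ÷ £5,564,482.40 = 3.2487.

3.25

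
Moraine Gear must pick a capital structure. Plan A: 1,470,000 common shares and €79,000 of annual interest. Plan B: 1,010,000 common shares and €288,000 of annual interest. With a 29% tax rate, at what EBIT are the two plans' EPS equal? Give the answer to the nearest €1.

€746,891

Set EPS_A = EPS_B: (EBIT − €79,000)(1 − 0.29) ÷ 1,470,000 = (EBIT − €288,000)(1 − 0.29) ÷ 1,010,000.
The (1 − t) factor cancels: (EBIT − 79,000) × 1,010,000 = (EBIT − 288,000) × 1,470,000.
Solving, EBIT = (288,000·1,470,000 − 79,000·1,010,000) / (1,470,000 − 1,010,000) = 343,570,000,000 / 460,000 = 746,891.30.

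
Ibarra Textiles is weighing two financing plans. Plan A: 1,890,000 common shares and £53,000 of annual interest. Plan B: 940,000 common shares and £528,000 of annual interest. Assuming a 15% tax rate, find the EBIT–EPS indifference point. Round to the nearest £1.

£998,000

At indifference, (EBIT − 53,000)(1 − t)/1,890,000 = (EBIT − 528,000)(1 − t)/940,000.
Cancelling (1 − t) and cross-multiplying: 940,000·(EBIT − 53,000) = 1,890,000·(EBIT − 528,000).
EBIT × (1,890,000 − 940,000) = 528,000 × 1,890,000 − 53,000 × 940,000 = 948,100,000,000, so EBIT = 948,100,000,000 ÷ 950,000 = 998,000.00.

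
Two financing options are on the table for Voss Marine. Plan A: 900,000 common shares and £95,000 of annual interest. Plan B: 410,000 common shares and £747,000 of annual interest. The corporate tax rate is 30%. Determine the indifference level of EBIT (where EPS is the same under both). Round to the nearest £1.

At indifference, (EBIT − 95,000)(1 − t)/900,000 = (EBIT − 747,000)(1 − t)/410,000.
Cancelling (1 − t) and cross-multiplying: 410,000·(EBIT − 95,000) = 900,000·(EBIT − 747,000).
EBIT × (900,000 − 410,000) = 747,000 × 900,000 − 95,000 × 410,000 = 633,350,000,000, so EBIT = 633,350,000,000 ÷ 490,000 = 1,292,551.02.

£1,292,551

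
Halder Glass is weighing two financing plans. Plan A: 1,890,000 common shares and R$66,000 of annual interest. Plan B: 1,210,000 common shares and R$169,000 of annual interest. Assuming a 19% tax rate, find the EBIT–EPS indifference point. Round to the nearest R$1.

At indifference, (EBIT − 66,000)(1 − t)/1,890,000 = (EBIT − 169,000)(1 − t)/1,210,000.
The (1 − t) factor cancels: (EBIT − 66,000) × 1,210,000 = (EBIT − 169,000) × 1,890,000.
EBIT × (1,890,000 − 1,210,000) = 169,000 × 1,890,000 − 66,000 × 1,210,000 = 239,550,000,000, so EBIT = 239,550,000,000 ÷ 680,000 = 352,279.41.

R$352,279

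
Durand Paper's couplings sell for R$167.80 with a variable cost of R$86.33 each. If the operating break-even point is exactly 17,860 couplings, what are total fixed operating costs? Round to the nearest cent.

Contribution margin per unit = R$167.80 − R$86.33 = R$81.47.
Since BE = FC / CM, FC = 17,860 × R$81.47 = R$1,455,054.20.

R$1,455,054.20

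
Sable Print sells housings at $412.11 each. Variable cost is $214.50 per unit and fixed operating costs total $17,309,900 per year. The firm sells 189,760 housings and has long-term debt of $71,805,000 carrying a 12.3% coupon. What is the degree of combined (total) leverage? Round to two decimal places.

Total contribution margin = 189,760 × $197.61 = $37,498,473.60.
EBIT = $37,498,473.60 − $17,309,900 = $20,188,573.60. Interest = $8,832,015.00.
DOL = $37,498,473.60 ÷ $20,188,573.60 = 1.8574; DFL = $20,188,573.60 ÷ $11,356,558.60 = 1.7777.
Combined leverage = 1.8574 × 1.7777 = 3.3019.

3.30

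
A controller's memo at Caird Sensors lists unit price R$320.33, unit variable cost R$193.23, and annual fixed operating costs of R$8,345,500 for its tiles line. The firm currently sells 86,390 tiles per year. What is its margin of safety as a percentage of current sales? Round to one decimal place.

Unit CM = price − variable cost = R$320.33 − R$193.23 = R$127.10. Break-even units = R$8,345,500 ÷ R$127.10 = 65,660.90; break-even revenue = 65,660.90 × R$320.33 = R$21,033,155.11.
Actual sales revenue = 86,390 × R$320.33 = R$27,673,308.70.
Margin of safety = (R$27,673,308.70 − R$21,033,155.11) ÷ R$27,673,308.70 = 24.0%.

24.0%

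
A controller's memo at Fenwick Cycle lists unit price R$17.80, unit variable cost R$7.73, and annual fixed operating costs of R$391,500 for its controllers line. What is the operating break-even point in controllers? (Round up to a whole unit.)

Each unit contributes R$17.80 − R$7.73 = R$10.07.
Break-even Q = R$391,500 / R$10.07 = 38,877.86 → 38,878 controllers.

38,878 controllers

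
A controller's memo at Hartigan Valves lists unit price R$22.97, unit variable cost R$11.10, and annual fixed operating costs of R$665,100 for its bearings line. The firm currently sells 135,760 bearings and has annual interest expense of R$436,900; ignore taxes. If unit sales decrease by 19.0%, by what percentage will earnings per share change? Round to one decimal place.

At 135,760 units, contribution = 135,760 × R$11.87 = R$1,611,471.20.
Operating income = contribution − fixed costs = R$1,611,471.20 − R$665,100 = R$946,371.20.
Interest = R$436,900.00, so EBIT − I = R$509,471.20.
Degree of combined leverage = contribution ÷ (EBIT − I) = R$1,611,471.20 ÷ R$509,471.20 = 3.1630.
EPS therefore changes by 3.1630 × (-19.0%) = -60.1%.

-60.1%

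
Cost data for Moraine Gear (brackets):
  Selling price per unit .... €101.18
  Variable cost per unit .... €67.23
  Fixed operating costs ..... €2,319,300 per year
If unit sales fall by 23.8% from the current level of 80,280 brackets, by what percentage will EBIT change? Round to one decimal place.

Total contribution margin = 80,280 × €33.95 = €2,725,506.00.
Subtracting fixed costs: EBIT = €2,725,506.00 − €2,319,300 = €406,206.00.
Degree of operating leverage = €2,725,506.00 / €406,206.00 = 6.7097.
So EBIT moves 6.7097 × (-23.8%) = -159.7%.

-159.7%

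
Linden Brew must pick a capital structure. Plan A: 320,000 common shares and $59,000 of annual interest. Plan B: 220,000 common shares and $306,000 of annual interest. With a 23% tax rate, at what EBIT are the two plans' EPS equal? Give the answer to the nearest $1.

Set EPS_A = EPS_B: (EBIT − $59,000)(1 − 0.23) ÷ 320,000 = (EBIT − $306,000)(1 − 0.23) ÷ 220,000.
Cancelling (1 − t) and cross-multiplying: 220,000·(EBIT − 59,000) = 320,000·(EBIT − 306,000).
Solving, EBIT = (306,000·320,000 − 59,000·220,000) / (320,000 − 220,000) = 84,940,000,000 / 100,000 = 849,400.00.

$849,400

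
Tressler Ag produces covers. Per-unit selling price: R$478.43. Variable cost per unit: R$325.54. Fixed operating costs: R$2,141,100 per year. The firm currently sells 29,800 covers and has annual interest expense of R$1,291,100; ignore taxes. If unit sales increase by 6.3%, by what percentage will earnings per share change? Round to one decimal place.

+25.5%

Total contribution margin = 29,800 × R$152.89 = R$4,556,122.00.
Subtracting fixed costs: EBIT = R$4,556,122.00 − R$2,141,100 = R$2,415,022.00.
Interest = R$1,291,100.00, so EBIT − I = R$1,123,922.00.
DCL = total CM / (EBIT − I) = R$4,556,122.00 / R$1,123,922.00 = 4.0538.
EPS therefore changes by 4.0538 × (+6.3%) = +25.5%.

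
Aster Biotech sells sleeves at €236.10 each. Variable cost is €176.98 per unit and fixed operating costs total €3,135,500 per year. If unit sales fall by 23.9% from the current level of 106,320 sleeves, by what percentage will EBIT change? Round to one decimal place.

Contribution at this volume is 106,320 × €59.12 = €6,285,638.40.
Subtracting fixed costs: EBIT = €6,285,638.40 − €3,135,500 = €3,150,138.40.
DOL = contribution ÷ EBIT = €6,285,638.40 ÷ €3,150,138.40 = 1.9954.
So EBIT moves 1.9954 × (-23.9%) = -47.7%.

-47.7%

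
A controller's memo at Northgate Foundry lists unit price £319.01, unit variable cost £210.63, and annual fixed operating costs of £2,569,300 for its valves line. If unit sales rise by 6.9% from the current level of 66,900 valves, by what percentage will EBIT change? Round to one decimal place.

+10.7%

Contribution at this volume is 66,900 × £108.38 = £7,250,622.00.
Operating income = contribution − fixed costs = £7,250,622.00 − £2,569,300 = £4,681,322.00.
DOL = contribution ÷ EBIT = £7,250,622.00 ÷ £4,681,322.00 = 1.5488.
So EBIT moves 1.5488 × (+6.9%) = +10.7%.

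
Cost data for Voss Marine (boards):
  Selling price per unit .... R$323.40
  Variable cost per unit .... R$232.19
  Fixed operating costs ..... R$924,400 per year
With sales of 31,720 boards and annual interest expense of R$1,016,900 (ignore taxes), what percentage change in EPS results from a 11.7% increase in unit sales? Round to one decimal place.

+35.6%

Total contribution margin = 31,720 × R$91.21 = R$2,893,181.20.
Subtracting fixed costs: EBIT = R$2,893,181.20 − R$924,400 = R$1,968,781.20.
Interest = R$1,016,900.00, so EBIT − I = R$951,881.20.
Degree of combined leverage = contribution ÷ (EBIT − I) = R$2,893,181.20 ÷ R$951,881.20 = 3.0394.
%ΔEPS = DCL × %ΔSales = 3.0394 × +11.7% = +35.6%.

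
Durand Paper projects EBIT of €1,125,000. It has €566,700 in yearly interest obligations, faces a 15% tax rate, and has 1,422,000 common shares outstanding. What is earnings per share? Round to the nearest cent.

Interest = €566,700.00, so EBT = €1,125,000 − €566,700.00 = €558,300.00.
Net income = €558,300.00 × (1 − 0.15) = €474,555.00.
Per share: €474,555.00 / 1,422,000 shares = €0.33.

€0.33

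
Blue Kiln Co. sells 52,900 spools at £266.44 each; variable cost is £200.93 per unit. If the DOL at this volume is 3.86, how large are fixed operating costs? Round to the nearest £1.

Total contribution margin = 52,900 × £65.51 = £3,465,479.00.
DOL = contribution / EBIT, so EBIT = £3,465,479.00 / 3.86 = £897,792.49.
And FC = contribution − EBIT = £3,465,479.00 − £897,792.49 = £2,567,687.

£2,567,687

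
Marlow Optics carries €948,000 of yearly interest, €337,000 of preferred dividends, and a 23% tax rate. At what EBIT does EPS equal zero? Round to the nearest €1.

Grossing the preferred dividend up to pre-tax terms: €337,000 / (1 − 0.23) = €437,662.34.
Financial break-even EBIT = interest + D_p ÷ (1 − t) = €948,000 + €437,662.34 = €1,385,662.34.

€1,385,662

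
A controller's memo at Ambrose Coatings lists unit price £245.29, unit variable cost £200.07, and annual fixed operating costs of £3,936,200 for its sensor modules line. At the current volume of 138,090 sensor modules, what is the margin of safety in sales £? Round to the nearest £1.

£12,520,692

Unit CM = price − variable cost = £245.29 − £200.07 = £45.22. Break-even units = £3,936,200 ÷ £45.22 = 87,045.56; break-even revenue = 87,045.56 × £245.29 = £21,351,404.20.
Current sales = 138,090 × £245.29 = £33,872,096.10.
Margin of safety = £33,872,096.10 − £21,351,404.20 = £12,520,692.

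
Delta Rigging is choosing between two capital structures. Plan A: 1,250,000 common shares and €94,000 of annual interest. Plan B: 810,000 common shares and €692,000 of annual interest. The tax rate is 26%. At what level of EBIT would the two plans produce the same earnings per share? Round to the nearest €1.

At indifference, (EBIT − 94,000)(1 − t)/1,250,000 = (EBIT − 692,000)(1 − t)/810,000.
Cancelling (1 − t) and cross-multiplying: 810,000·(EBIT − 94,000) = 1,250,000·(EBIT − 692,000).
Solving, EBIT = (692,000·1,250,000 − 94,000·810,000) / (1,250,000 − 810,000) = 788,860,000,000 / 440,000 = 1,792,863.64.

€1,792,864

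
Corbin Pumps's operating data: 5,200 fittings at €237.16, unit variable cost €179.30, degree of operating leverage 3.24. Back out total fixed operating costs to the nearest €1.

€208,010

Contribution at this volume is 5,200 × €57.86 = €300,872.00.
DOL = contribution / EBIT, so EBIT = €300,872.00 / 3.24 = €92,861.73.
And FC = contribution − EBIT = €300,872.00 − €92,861.73 = €208,010.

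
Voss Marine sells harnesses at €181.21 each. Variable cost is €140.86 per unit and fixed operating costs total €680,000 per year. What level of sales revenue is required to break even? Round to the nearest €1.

€3,053,849

Contribution margin per unit = €181.21 − €140.86 = €40.35, a CM ratio of €40.35 ÷ €181.21 = 0.2227.
Break-even revenue = fixed costs × price ÷ CM = €680,000 × €181.21 ÷ €40.35 = €3,053,849.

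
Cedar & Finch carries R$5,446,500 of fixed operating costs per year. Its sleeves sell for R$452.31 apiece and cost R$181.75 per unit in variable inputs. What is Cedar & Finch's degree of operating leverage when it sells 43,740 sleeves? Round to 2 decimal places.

At 43,740 units, contribution = 43,740 × R$270.56 = R$11,834,294.40.
Operating income = contribution − fixed costs = R$11,834,294.40 − R$5,446,500 = R$6,387,794.40.
Degree of operating leverage = R$11,834,294.40 / R$6,387,794.40 = 1.8526.

1.85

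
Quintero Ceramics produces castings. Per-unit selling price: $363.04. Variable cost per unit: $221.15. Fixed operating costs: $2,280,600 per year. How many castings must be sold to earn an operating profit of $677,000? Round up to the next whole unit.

20,845 castings

Contribution margin per unit = $363.04 − $221.15 = $141.89.
Required volume = (fixed costs + target profit) ÷ CM = ($2,280,600 + $677,000) ÷ $141.89 = 20,844.32, so 20,845 castings.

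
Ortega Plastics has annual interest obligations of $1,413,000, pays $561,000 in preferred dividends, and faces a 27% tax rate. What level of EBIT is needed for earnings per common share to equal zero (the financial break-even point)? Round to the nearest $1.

$2,181,493

Grossing the preferred dividend up to pre-tax terms: $561,000 / (1 − 0.27) = $768,493.15.
EPS = 0 when EBIT covers interest plus the pre-tax preferred burden: $1,413,000 + $768,493.15 = $2,181,493.15.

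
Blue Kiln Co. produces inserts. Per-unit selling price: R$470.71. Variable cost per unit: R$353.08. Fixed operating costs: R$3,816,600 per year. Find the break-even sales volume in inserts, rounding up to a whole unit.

Unit CM = price − variable cost = R$470.71 − R$353.08 = R$117.63.
Break-even volume = fixed costs ÷ CM per unit = R$3,816,600 ÷ R$117.63 = 32,445.80, so 32,446 inserts.

32,446 inserts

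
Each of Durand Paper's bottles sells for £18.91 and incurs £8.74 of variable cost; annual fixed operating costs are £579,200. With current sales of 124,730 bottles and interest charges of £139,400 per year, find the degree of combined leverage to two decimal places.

Contribution at this volume is 124,730 × £10.17 = £1,268,504.10.
EBIT = £1,268,504.10 − £579,200 = £689,304.10. Interest = £139,400.00.
DOL = £1,268,504.10 ÷ £689,304.10 = 1.8403; DFL = £689,304.10 ÷ £549,904.10 = 1.2535.
Combined leverage = 1.8403 × 1.2535 = 2.3068.

2.31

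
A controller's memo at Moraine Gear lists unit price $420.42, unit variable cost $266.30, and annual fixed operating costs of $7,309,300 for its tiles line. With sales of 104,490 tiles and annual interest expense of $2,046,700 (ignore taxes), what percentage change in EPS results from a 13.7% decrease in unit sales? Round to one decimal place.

Contribution at this volume is 104,490 × $154.12 = $16,103,998.80.
EBIT = $16,103,998.80 − $7,309,300 = $8,794,698.80.
After interest of $2,046,700.00, pre-tax earnings = $6,747,998.80.
Degree of combined leverage = contribution ÷ (EBIT − I) = $16,103,998.80 ÷ $6,747,998.80 = 2.3865.
%ΔEPS = DCL × %ΔSales = 2.3865 × -13.7% = -32.7%.

-32.7%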